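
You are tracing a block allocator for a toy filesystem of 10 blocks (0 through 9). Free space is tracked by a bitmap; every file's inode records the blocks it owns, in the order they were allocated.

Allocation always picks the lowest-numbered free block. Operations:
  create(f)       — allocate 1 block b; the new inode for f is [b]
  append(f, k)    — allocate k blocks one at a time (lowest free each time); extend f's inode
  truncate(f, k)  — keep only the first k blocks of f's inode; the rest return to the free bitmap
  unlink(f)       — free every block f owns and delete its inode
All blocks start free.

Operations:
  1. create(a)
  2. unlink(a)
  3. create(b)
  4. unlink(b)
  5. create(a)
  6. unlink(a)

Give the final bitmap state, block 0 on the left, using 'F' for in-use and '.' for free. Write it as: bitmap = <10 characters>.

  1. create(a)  ⇒  F.........  {a→[0]}
  2. unlink(a)  ⇒  ..........  {}
  3. create(b)  ⇒  F.........  {b→[0]}
  4. unlink(b)  ⇒  ..........  {}
  5. create(a)  ⇒  F.........  {a→[0]}
  6. unlink(a)  ⇒  ..........  {}

bitmap = ..........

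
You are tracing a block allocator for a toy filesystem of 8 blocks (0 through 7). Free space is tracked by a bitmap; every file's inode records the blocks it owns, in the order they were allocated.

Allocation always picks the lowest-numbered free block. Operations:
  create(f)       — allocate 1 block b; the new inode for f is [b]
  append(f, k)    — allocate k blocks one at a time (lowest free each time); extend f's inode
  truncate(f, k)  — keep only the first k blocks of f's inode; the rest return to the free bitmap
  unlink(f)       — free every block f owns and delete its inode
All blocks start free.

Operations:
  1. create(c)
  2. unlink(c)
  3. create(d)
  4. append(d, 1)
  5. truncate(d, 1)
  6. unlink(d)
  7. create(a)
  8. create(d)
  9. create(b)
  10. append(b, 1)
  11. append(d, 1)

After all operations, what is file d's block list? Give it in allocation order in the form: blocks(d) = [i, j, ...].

blocks(d) = [1, 4]

[1] create(c) — c=0 (map F.......)
[2] unlink(c) —  (map ........)
[3] create(d) — d=0 (map F.......)
[4] append(d, 1) — d=0,1 (map FF......)
[5] truncate(d, 1) — d=0 (map F.......)
[6] unlink(d) —  (map ........)
[7] create(a) — a=0 (map F.......)
[8] create(d) — a=0 d=1 (map FF......)
[9] create(b) — a=0 b=2 d=1 (map FFF.....)
[10] append(b, 1) — a=0 b=2,3 d=1 (map FFFF....)
[11] append(d, 1) — a=0 b=2,3 d=1,4 (map FFFFF...)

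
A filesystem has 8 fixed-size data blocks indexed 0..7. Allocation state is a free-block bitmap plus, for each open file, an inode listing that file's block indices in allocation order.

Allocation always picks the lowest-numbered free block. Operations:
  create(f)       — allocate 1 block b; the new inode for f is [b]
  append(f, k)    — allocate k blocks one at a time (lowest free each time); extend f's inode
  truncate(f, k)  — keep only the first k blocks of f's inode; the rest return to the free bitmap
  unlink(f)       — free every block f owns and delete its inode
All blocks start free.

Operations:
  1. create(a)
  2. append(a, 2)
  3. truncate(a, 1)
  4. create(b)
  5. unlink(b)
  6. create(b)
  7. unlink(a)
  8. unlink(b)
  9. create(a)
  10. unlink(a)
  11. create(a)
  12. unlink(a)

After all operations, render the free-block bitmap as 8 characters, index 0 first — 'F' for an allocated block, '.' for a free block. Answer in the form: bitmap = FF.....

bitmap = ........

[1] create(a) — a=0 (map F.......)
[2] append(a, 2) — a=0,1,2 (map FFF.....)
[3] truncate(a, 1) — a=0 (map F.......)
[4] create(b) — a=0 b=1 (map FF......)
[5] unlink(b) — a=0 (map F.......)
[6] create(b) — a=0 b=1 (map FF......)
[7] unlink(a) — b=1 (map .F......)
[8] unlink(b) —  (map ........)
[9] create(a) — a=0 (map F.......)
[10] unlink(a) —  (map ........)
[11] create(a) — a=0 (map F.......)
[12] unlink(a) —  (map ........)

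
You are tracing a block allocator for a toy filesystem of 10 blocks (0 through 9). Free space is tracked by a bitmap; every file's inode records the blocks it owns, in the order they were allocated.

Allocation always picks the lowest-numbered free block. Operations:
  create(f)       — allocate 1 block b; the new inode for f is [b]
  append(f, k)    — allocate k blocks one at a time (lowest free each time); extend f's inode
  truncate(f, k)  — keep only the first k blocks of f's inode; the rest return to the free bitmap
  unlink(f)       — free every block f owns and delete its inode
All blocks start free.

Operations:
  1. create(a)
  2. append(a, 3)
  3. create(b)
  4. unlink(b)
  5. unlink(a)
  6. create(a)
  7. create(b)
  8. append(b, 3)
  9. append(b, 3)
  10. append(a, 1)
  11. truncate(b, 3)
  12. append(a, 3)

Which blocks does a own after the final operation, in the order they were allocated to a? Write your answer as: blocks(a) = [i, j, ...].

blocks(a) = [0, 8, 4, 5, 6]

create(a): bitmap=F......... | a=[0]
append(a, 3): bitmap=FFFF...... | a=[0, 1, 2, 3]
create(b): bitmap=FFFFF..... | a=[0, 1, 2, 3] b=[4]
unlink(b): bitmap=FFFF...... | a=[0, 1, 2, 3]
unlink(a): bitmap=.......... | 
create(a): bitmap=F......... | a=[0]
create(b): bitmap=FF........ | a=[0] b=[1]
append(b, 3): bitmap=FFFFF..... | a=[0] b=[1, 2, 3, 4]
append(b, 3): bitmap=FFFFFFFF.. | a=[0] b=[1, 2, 3, 4, 5, 6, 7]
append(a, 1): bitmap=FFFFFFFFF. | a=[0, 8] b=[1, 2, 3, 4, 5, 6, 7]
truncate(b, 3): bitmap=FFFF....F. | a=[0, 8] b=[1, 2, 3]
append(a, 3): bitmap=FFFFFFF.F. | a=[0, 8, 4, 5, 6] b=[1, 2, 3]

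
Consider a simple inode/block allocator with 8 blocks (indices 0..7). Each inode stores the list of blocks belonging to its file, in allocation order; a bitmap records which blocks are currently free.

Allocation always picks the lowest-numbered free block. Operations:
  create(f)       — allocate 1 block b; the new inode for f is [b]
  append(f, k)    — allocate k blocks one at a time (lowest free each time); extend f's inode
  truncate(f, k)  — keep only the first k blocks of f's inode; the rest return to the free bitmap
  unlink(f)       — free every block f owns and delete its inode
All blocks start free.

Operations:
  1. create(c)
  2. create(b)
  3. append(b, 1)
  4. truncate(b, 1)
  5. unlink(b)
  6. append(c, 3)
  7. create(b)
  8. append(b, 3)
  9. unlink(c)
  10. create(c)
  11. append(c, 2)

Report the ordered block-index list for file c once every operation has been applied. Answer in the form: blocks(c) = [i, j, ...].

[1] create(c) — c=0 (map F.......)
[2] create(b) — b=1 c=0 (map FF......)
[3] append(b, 1) — b=1,2 c=0 (map FFF.....)
[4] truncate(b, 1) — b=1 c=0 (map FF......)
[5] unlink(b) — c=0 (map F.......)
[6] append(c, 3) — c=0,1,2,3 (map FFFF....)
[7] create(b) — b=4 c=0,1,2,3 (map FFFFF...)
[8] append(b, 3) — b=4,5,6,7 c=0,1,2,3 (map FFFFFFFF)
[9] unlink(c) — b=4,5,6,7 (map ....FFFF)
[10] create(c) — b=4,5,6,7 c=0 (map F...FFFF)
[11] append(c, 2) — b=4,5,6,7 c=0,1,2 (map FFF.FFFF)

blocks(c) = [0, 1, 2]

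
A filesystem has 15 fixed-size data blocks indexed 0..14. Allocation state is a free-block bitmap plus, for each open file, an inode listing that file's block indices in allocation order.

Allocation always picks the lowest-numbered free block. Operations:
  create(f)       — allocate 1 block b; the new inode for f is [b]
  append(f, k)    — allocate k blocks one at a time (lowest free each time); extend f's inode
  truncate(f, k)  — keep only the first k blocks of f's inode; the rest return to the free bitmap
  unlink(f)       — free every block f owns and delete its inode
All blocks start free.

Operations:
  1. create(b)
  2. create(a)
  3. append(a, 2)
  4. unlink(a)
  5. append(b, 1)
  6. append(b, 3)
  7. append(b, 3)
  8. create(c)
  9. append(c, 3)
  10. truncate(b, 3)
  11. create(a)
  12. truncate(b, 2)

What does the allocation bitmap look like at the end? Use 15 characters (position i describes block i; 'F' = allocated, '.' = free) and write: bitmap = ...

  1. create(b)  ⇒  F..............  {b→[0]}
  2. create(a)  ⇒  FF.............  {a→[1]; b→[0]}
  3. append(a, 2)  ⇒  FFFF...........  {a→[1, 2, 3]; b→[0]}
  4. unlink(a)  ⇒  F..............  {b→[0]}
  5. append(b, 1)  ⇒  FF.............  {b→[0, 1]}
  6. append(b, 3)  ⇒  FFFFF..........  {b→[0, 1, 2, 3, 4]}
  7. append(b, 3)  ⇒  FFFFFFFF.......  {b→[0, 1, 2, 3, 4, 5, 6, 7]}
  8. create(c)  ⇒  FFFFFFFFF......  {b→[0, 1, 2, 3, 4, 5, 6, 7]; c→[8]}
  9. append(c, 3)  ⇒  FFFFFFFFFFFF...  {b→[0, 1, 2, 3, 4, 5, 6, 7]; c→[8, 9, 10, 11]}
  10. truncate(b, 3)  ⇒  FFF.....FFFF...  {b→[0, 1, 2]; c→[8, 9, 10, 11]}
  11. create(a)  ⇒  FFFF....FFFF...  {a→[3]; b→[0, 1, 2]; c→[8, 9, 10, 11]}
  12. truncate(b, 2)  ⇒  FF.F....FFFF...  {a→[3]; b→[0, 1]; c→[8, 9, 10, 11]}

bitmap = FF.F....FFFF...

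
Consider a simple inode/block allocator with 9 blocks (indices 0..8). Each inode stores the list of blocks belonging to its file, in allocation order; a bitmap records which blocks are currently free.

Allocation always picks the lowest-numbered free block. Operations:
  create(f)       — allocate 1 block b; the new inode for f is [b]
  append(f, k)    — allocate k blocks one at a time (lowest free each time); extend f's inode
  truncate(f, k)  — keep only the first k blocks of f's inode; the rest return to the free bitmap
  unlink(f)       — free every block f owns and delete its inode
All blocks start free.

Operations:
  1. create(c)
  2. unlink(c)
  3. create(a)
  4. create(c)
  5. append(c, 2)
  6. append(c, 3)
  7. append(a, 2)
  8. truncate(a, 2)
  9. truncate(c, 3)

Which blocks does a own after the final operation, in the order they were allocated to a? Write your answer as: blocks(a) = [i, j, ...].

after create(c) → c:[0]  free=[F........]
after unlink(c) →   free=[.........]
after create(a) → a:[0]  free=[F........]
after create(c) → a:[0], c:[1]  free=[FF.......]
after append(c, 2) → a:[0], c:[1, 2, 3]  free=[FFFF.....]
after append(c, 3) → a:[0], c:[1, 2, 3, 4, 5, 6]  free=[FFFFFFF..]
after append(a, 2) → a:[0, 7, 8], c:[1, 2, 3, 4, 5, 6]  free=[FFFFFFFFF]
after truncate(a, 2) → a:[0, 7], c:[1, 2, 3, 4, 5, 6]  free=[FFFFFFFF.]
after truncate(c, 3) → a:[0, 7], c:[1, 2, 3]  free=[FFFF...F.]

blocks(a) = [0, 7]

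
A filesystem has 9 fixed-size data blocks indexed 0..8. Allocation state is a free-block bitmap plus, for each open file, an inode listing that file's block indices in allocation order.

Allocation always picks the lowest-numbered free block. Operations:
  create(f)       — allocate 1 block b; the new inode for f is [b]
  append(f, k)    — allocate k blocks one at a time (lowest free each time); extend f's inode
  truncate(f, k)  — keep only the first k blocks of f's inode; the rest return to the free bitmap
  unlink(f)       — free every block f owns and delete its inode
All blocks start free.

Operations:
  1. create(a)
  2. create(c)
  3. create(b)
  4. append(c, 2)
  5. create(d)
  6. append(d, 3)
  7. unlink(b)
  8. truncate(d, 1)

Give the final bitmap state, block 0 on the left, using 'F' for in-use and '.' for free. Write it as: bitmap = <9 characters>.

after create(a) → a:[0]  free=[F........]
after create(c) → a:[0], c:[1]  free=[FF.......]
after create(b) → a:[0], b:[2], c:[1]  free=[FFF......]
after append(c, 2) → a:[0], b:[2], c:[1, 3, 4]  free=[FFFFF....]
after create(d) → a:[0], b:[2], c:[1, 3, 4], d:[5]  free=[FFFFFF...]
after append(d, 3) → a:[0], b:[2], c:[1, 3, 4], d:[5, 6, 7, 8]  free=[FFFFFFFFF]
after unlink(b) → a:[0], c:[1, 3, 4], d:[5, 6, 7, 8]  free=[FF.FFFFFF]
after truncate(d, 1) → a:[0], c:[1, 3, 4], d:[5]  free=[FF.FFF...]

bitmap = FF.FFF...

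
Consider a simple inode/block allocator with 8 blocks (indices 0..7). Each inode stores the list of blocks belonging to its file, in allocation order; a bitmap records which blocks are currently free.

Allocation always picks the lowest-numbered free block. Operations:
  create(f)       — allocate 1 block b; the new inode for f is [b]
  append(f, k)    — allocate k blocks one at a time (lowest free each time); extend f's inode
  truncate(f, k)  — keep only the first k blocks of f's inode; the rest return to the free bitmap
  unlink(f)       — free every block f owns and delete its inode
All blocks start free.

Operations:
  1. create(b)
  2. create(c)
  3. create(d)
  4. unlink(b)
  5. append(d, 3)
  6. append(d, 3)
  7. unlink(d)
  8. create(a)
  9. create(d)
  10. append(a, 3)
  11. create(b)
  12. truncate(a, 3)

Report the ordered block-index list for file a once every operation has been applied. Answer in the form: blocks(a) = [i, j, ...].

[1] create(b) — b=0 (map F.......)
[2] create(c) — b=0 c=1 (map FF......)
[3] create(d) — b=0 c=1 d=2 (map FFF.....)
[4] unlink(b) — c=1 d=2 (map .FF.....)
[5] append(d, 3) — c=1 d=2,0,3,4 (map FFFFF...)
[6] append(d, 3) — c=1 d=2,0,3,4,5,6,7 (map FFFFFFFF)
[7] unlink(d) — c=1 (map .F......)
[8] create(a) — a=0 c=1 (map FF......)
[9] create(d) — a=0 c=1 d=2 (map FFF.....)
[10] append(a, 3) — a=0,3,4,5 c=1 d=2 (map FFFFFF..)
[11] create(b) — a=0,3,4,5 b=6 c=1 d=2 (map FFFFFFF.)
[12] truncate(a, 3) — a=0,3,4 b=6 c=1 d=2 (map FFFFF.F.)

blocks(a) = [0, 3, 4]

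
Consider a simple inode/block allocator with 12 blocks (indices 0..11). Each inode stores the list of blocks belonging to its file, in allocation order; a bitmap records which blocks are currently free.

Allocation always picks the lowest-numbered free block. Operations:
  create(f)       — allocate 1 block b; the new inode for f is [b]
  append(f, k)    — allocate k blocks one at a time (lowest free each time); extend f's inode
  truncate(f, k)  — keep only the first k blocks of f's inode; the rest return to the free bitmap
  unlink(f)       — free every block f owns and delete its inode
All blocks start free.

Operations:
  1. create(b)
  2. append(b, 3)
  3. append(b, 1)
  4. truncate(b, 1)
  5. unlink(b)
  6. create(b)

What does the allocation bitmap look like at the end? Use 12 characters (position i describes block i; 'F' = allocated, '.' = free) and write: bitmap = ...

  1. create(b)  ⇒  F...........  {b→[0]}
  2. append(b, 3)  ⇒  FFFF........  {b→[0, 1, 2, 3]}
  3. append(b, 1)  ⇒  FFFFF.......  {b→[0, 1, 2, 3, 4]}
  4. truncate(b, 1)  ⇒  F...........  {b→[0]}
  5. unlink(b)  ⇒  ............  {}
  6. create(b)  ⇒  F...........  {b→[0]}

bitmap = F...........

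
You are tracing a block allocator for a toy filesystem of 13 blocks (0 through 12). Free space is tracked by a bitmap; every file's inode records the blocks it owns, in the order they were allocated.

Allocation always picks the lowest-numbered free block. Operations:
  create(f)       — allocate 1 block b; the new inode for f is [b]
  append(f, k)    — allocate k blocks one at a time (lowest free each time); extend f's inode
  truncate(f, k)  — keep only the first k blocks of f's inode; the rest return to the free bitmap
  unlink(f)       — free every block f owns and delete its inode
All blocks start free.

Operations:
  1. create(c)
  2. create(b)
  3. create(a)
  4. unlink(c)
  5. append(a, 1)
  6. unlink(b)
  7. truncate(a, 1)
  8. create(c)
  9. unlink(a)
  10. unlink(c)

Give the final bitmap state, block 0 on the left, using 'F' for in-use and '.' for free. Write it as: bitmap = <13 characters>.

bitmap = .............

create(c): bitmap=F............ | c=[0]
create(b): bitmap=FF........... | b=[1] c=[0]
create(a): bitmap=FFF.......... | a=[2] b=[1] c=[0]
unlink(c): bitmap=.FF.......... | a=[2] b=[1]
append(a, 1): bitmap=FFF.......... | a=[2, 0] b=[1]
unlink(b): bitmap=F.F.......... | a=[2, 0]
truncate(a, 1): bitmap=..F.......... | a=[2]
create(c): bitmap=F.F.......... | a=[2] c=[0]
unlink(a): bitmap=F............ | c=[0]
unlink(c): bitmap=............. | 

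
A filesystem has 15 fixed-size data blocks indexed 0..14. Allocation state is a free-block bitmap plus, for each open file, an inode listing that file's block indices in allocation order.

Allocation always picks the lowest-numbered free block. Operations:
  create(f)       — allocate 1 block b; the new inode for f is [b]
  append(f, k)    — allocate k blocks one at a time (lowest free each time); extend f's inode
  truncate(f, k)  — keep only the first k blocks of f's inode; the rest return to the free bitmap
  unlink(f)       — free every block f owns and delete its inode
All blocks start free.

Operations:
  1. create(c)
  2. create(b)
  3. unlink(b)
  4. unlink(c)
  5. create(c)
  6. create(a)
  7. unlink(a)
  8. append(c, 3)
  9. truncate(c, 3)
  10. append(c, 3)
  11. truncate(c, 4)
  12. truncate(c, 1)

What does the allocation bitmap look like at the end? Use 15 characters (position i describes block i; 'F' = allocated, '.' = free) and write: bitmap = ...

create(c): bitmap=F.............. | c=[0]
create(b): bitmap=FF............. | b=[1] c=[0]
unlink(b): bitmap=F.............. | c=[0]
unlink(c): bitmap=............... | 
create(c): bitmap=F.............. | c=[0]
create(a): bitmap=FF............. | a=[1] c=[0]
unlink(a): bitmap=F.............. | c=[0]
append(c, 3): bitmap=FFFF........... | c=[0, 1, 2, 3]
truncate(c, 3): bitmap=FFF............ | c=[0, 1, 2]
append(c, 3): bitmap=FFFFFF......... | c=[0, 1, 2, 3, 4, 5]
truncate(c, 4): bitmap=FFFF........... | c=[0, 1, 2, 3]
truncate(c, 1): bitmap=F.............. | c=[0]

bitmap = F..............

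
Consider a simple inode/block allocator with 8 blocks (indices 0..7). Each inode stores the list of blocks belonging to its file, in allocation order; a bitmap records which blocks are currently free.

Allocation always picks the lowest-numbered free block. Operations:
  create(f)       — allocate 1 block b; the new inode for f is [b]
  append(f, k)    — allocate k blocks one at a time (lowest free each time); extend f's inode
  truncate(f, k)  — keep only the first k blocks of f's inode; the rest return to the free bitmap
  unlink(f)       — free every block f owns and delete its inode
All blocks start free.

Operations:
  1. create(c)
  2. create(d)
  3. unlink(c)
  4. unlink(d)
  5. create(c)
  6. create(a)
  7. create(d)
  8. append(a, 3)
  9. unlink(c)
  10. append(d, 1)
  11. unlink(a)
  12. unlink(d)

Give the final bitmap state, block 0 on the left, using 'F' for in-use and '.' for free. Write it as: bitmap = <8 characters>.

after create(c) → c:[0]  free=[F.......]
after create(d) → c:[0], d:[1]  free=[FF......]
after unlink(c) → d:[1]  free=[.F......]
after unlink(d) →   free=[........]
after create(c) → c:[0]  free=[F.......]
after create(a) → a:[1], c:[0]  free=[FF......]
after create(d) → a:[1], c:[0], d:[2]  free=[FFF.....]
after append(a, 3) → a:[1, 3, 4, 5], c:[0], d:[2]  free=[FFFFFF..]
after unlink(c) → a:[1, 3, 4, 5], d:[2]  free=[.FFFFF..]
after append(d, 1) → a:[1, 3, 4, 5], d:[2, 0]  free=[FFFFFF..]
after unlink(a) → d:[2, 0]  free=[F.F.....]
after unlink(d) →   free=[........]

bitmap = ........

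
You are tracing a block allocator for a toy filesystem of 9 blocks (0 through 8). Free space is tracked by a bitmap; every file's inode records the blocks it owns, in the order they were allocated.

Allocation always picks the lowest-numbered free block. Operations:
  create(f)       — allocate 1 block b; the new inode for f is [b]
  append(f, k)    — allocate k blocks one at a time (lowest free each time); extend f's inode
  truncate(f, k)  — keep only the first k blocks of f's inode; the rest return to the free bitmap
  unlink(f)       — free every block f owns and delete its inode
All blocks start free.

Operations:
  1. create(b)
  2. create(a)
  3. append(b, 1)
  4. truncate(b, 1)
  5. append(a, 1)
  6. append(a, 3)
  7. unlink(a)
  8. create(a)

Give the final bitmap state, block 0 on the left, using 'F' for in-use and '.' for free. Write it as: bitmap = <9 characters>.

after create(b) → b:[0]  free=[F........]
after create(a) → a:[1], b:[0]  free=[FF.......]
after append(b, 1) → a:[1], b:[0, 2]  free=[FFF......]
after truncate(b, 1) → a:[1], b:[0]  free=[FF.......]
after append(a, 1) → a:[1, 2], b:[0]  free=[FFF......]
after append(a, 3) → a:[1, 2, 3, 4, 5], b:[0]  free=[FFFFFF...]
after unlink(a) → b:[0]  free=[F........]
after create(a) → a:[1], b:[0]  free=[FF.......]

bitmap = FF.......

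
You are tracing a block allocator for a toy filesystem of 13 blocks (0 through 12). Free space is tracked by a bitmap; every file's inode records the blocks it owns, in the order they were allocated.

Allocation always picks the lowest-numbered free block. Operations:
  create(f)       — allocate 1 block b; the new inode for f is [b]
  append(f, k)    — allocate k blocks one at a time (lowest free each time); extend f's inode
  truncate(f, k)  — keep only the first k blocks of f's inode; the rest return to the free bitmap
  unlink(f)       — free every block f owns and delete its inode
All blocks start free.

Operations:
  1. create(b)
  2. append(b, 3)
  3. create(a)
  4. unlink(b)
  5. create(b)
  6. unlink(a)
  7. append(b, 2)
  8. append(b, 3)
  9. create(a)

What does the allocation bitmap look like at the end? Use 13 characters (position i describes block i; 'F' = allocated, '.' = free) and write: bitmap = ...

bitmap = FFFFFFF......

create(b): bitmap=F............ | b=[0]
append(b, 3): bitmap=FFFF......... | b=[0, 1, 2, 3]
create(a): bitmap=FFFFF........ | a=[4] b=[0, 1, 2, 3]
unlink(b): bitmap=....F........ | a=[4]
create(b): bitmap=F...F........ | a=[4] b=[0]
unlink(a): bitmap=F............ | b=[0]
append(b, 2): bitmap=FFF.......... | b=[0, 1, 2]
append(b, 3): bitmap=FFFFFF....... | b=[0, 1, 2, 3, 4, 5]
create(a): bitmap=FFFFFFF...... | a=[6] b=[0, 1, 2, 3, 4, 5]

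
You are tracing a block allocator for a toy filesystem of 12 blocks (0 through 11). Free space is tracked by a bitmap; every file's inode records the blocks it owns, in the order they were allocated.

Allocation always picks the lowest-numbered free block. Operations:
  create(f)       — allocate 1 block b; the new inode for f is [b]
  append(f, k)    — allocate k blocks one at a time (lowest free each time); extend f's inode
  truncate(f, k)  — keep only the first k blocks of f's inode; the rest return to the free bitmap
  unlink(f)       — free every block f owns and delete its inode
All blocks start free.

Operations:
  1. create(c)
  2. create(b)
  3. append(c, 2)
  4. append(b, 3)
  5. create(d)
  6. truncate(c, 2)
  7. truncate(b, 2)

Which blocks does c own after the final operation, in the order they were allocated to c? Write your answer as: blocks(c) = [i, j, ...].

[1] create(c) — c=0 (map F...........)
[2] create(b) — b=1 c=0 (map FF..........)
[3] append(c, 2) — b=1 c=0,2,3 (map FFFF........)
[4] append(b, 3) — b=1,4,5,6 c=0,2,3 (map FFFFFFF.....)
[5] create(d) — b=1,4,5,6 c=0,2,3 d=7 (map FFFFFFFF....)
[6] truncate(c, 2) — b=1,4,5,6 c=0,2 d=7 (map FFF.FFFF....)
[7] truncate(b, 2) — b=1,4 c=0,2 d=7 (map FFF.F..F....)

blocks(c) = [0, 2]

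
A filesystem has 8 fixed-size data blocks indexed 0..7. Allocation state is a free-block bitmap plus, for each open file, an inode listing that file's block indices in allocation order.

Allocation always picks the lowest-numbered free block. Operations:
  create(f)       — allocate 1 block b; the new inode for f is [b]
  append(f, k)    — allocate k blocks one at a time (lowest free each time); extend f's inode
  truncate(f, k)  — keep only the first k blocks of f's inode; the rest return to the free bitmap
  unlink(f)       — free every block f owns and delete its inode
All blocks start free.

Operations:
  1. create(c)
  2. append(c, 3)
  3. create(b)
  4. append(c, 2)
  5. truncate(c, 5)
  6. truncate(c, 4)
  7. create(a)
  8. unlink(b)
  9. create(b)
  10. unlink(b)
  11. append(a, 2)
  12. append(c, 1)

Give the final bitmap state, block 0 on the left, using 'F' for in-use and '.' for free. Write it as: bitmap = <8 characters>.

create(c): bitmap=F....... | c=[0]
append(c, 3): bitmap=FFFF.... | c=[0, 1, 2, 3]
create(b): bitmap=FFFFF... | b=[4] c=[0, 1, 2, 3]
append(c, 2): bitmap=FFFFFFF. | b=[4] c=[0, 1, 2, 3, 5, 6]
truncate(c, 5): bitmap=FFFFFF.. | b=[4] c=[0, 1, 2, 3, 5]
truncate(c, 4): bitmap=FFFFF... | b=[4] c=[0, 1, 2, 3]
create(a): bitmap=FFFFFF.. | a=[5] b=[4] c=[0, 1, 2, 3]
unlink(b): bitmap=FFFF.F.. | a=[5] c=[0, 1, 2, 3]
create(b): bitmap=FFFFFF.. | a=[5] b=[4] c=[0, 1, 2, 3]
unlink(b): bitmap=FFFF.F.. | a=[5] c=[0, 1, 2, 3]
append(a, 2): bitmap=FFFFFFF. | a=[5, 4, 6] c=[0, 1, 2, 3]
append(c, 1): bitmap=FFFFFFFF | a=[5, 4, 6] c=[0, 1, 2, 3, 7]

bitmap = FFFFFFFF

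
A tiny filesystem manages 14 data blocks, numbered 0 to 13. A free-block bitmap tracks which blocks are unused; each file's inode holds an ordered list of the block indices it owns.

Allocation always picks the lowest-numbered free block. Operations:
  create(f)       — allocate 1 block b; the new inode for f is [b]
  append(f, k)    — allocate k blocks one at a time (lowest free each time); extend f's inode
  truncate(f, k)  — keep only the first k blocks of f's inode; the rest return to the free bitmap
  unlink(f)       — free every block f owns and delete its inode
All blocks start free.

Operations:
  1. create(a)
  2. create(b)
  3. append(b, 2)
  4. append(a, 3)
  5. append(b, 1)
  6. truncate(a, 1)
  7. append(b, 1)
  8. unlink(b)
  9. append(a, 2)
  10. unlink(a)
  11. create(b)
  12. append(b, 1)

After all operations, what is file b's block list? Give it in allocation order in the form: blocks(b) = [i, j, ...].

blocks(b) = [0, 1]

  1. create(a)  ⇒  F.............  {a→[0]}
  2. create(b)  ⇒  FF............  {a→[0]; b→[1]}
  3. append(b, 2)  ⇒  FFFF..........  {a→[0]; b→[1, 2, 3]}
  4. append(a, 3)  ⇒  FFFFFFF.......  {a→[0, 4, 5, 6]; b→[1, 2, 3]}
  5. append(b, 1)  ⇒  FFFFFFFF......  {a→[0, 4, 5, 6]; b→[1, 2, 3, 7]}
  6. truncate(a, 1)  ⇒  FFFF...F......  {a→[0]; b→[1, 2, 3, 7]}
  7. append(b, 1)  ⇒  FFFFF..F......  {a→[0]; b→[1, 2, 3, 7, 4]}
  8. unlink(b)  ⇒  F.............  {a→[0]}
  9. append(a, 2)  ⇒  FFF...........  {a→[0, 1, 2]}
  10. unlink(a)  ⇒  ..............  {}
  11. create(b)  ⇒  F.............  {b→[0]}
  12. append(b, 1)  ⇒  FF............  {b→[0, 1]}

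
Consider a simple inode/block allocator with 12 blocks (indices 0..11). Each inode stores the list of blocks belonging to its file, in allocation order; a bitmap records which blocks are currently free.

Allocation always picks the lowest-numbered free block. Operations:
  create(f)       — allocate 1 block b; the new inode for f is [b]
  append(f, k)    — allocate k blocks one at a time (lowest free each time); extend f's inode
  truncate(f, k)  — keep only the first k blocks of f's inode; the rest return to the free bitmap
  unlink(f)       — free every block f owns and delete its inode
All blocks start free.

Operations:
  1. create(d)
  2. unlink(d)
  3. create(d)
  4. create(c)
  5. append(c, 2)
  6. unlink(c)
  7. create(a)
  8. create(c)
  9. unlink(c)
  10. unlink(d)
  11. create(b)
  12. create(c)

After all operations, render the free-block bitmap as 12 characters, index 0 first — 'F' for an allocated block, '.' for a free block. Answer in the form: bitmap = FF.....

bitmap = FFF.........

[1] create(d) — d=0 (map F...........)
[2] unlink(d) —  (map ............)
[3] create(d) — d=0 (map F...........)
[4] create(c) — c=1 d=0 (map FF..........)
[5] append(c, 2) — c=1,2,3 d=0 (map FFFF........)
[6] unlink(c) — d=0 (map F...........)
[7] create(a) — a=1 d=0 (map FF..........)
[8] create(c) — a=1 c=2 d=0 (map FFF.........)
[9] unlink(c) — a=1 d=0 (map FF..........)
[10] unlink(d) — a=1 (map .F..........)
[11] create(b) — a=1 b=0 (map FF..........)
[12] create(c) — a=1 b=0 c=2 (map FFF.........)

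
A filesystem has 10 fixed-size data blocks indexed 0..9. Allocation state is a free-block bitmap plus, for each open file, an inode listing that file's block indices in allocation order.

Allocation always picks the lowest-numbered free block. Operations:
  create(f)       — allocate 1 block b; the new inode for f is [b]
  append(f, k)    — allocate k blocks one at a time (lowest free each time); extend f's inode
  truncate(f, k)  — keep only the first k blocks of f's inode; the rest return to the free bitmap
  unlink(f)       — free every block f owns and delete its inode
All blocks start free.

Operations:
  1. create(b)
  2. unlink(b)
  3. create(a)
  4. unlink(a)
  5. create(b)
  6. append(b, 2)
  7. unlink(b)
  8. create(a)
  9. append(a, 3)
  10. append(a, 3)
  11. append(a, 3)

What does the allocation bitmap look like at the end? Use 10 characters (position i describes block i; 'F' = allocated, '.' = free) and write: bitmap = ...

bitmap = FFFFFFFFFF

  1. create(b)  ⇒  F.........  {b→[0]}
  2. unlink(b)  ⇒  ..........  {}
  3. create(a)  ⇒  F.........  {a→[0]}
  4. unlink(a)  ⇒  ..........  {}
  5. create(b)  ⇒  F.........  {b→[0]}
  6. append(b, 2)  ⇒  FFF.......  {b→[0, 1, 2]}
  7. unlink(b)  ⇒  ..........  {}
  8. create(a)  ⇒  F.........  {a→[0]}
  9. append(a, 3)  ⇒  FFFF......  {a→[0, 1, 2, 3]}
  10. append(a, 3)  ⇒  FFFFFFF...  {a→[0, 1, 2, 3, 4, 5, 6]}
  11. append(a, 3)  ⇒  FFFFFFFFFF  {a→[0, 1, 2, 3, 4, 5, 6, 7, 8, 9]}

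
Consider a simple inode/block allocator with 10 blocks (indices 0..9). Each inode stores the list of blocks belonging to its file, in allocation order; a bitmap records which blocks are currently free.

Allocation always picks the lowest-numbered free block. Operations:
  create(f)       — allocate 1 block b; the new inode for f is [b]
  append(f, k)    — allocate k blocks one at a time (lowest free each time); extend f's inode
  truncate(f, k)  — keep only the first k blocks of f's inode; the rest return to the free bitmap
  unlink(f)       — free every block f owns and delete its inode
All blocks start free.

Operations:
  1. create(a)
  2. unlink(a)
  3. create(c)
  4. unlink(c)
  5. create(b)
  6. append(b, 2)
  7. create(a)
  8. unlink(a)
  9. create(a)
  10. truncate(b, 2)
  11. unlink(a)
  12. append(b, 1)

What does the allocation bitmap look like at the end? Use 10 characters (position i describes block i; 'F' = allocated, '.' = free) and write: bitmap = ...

bitmap = FFF.......

create(a): bitmap=F......... | a=[0]
unlink(a): bitmap=.......... | 
create(c): bitmap=F......... | c=[0]
unlink(c): bitmap=.......... | 
create(b): bitmap=F......... | b=[0]
append(b, 2): bitmap=FFF....... | b=[0, 1, 2]
create(a): bitmap=FFFF...... | a=[3] b=[0, 1, 2]
unlink(a): bitmap=FFF....... | b=[0, 1, 2]
create(a): bitmap=FFFF...... | a=[3] b=[0, 1, 2]
truncate(b, 2): bitmap=FF.F...... | a=[3] b=[0, 1]
unlink(a): bitmap=FF........ | b=[0, 1]
append(b, 1): bitmap=FFF....... | b=[0, 1, 2]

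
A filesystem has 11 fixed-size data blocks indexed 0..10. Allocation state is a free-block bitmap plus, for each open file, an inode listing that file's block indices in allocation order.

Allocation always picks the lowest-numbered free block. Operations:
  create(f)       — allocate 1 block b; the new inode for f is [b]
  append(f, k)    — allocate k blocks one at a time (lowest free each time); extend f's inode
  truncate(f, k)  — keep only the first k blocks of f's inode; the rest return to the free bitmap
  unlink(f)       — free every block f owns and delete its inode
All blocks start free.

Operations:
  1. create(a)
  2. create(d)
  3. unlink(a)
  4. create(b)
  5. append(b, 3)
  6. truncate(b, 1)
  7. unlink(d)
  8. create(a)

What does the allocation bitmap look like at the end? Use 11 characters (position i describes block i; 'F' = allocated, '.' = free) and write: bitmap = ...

create(a): bitmap=F.......... | a=[0]
create(d): bitmap=FF......... | a=[0] d=[1]
unlink(a): bitmap=.F......... | d=[1]
create(b): bitmap=FF......... | b=[0] d=[1]
append(b, 3): bitmap=FFFFF...... | b=[0, 2, 3, 4] d=[1]
truncate(b, 1): bitmap=FF......... | b=[0] d=[1]
unlink(d): bitmap=F.......... | b=[0]
create(a): bitmap=FF......... | a=[1] b=[0]

bitmap = FF.........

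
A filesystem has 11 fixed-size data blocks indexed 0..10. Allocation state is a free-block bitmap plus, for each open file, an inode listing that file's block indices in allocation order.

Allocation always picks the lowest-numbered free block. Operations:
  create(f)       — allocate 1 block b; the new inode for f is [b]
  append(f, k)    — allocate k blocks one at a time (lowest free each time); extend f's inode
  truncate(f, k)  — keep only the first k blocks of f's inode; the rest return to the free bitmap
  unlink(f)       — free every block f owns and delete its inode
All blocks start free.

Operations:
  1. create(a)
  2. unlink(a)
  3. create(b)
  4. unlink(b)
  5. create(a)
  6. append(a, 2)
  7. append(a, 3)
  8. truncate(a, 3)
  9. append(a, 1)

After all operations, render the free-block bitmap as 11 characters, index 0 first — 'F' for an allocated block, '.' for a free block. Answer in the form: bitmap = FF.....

create(a): bitmap=F.......... | a=[0]
unlink(a): bitmap=........... | 
create(b): bitmap=F.......... | b=[0]
unlink(b): bitmap=........... | 
create(a): bitmap=F.......... | a=[0]
append(a, 2): bitmap=FFF........ | a=[0, 1, 2]
append(a, 3): bitmap=FFFFFF..... | a=[0, 1, 2, 3, 4, 5]
truncate(a, 3): bitmap=FFF........ | a=[0, 1, 2]
append(a, 1): bitmap=FFFF....... | a=[0, 1, 2, 3]

bitmap = FFFF.......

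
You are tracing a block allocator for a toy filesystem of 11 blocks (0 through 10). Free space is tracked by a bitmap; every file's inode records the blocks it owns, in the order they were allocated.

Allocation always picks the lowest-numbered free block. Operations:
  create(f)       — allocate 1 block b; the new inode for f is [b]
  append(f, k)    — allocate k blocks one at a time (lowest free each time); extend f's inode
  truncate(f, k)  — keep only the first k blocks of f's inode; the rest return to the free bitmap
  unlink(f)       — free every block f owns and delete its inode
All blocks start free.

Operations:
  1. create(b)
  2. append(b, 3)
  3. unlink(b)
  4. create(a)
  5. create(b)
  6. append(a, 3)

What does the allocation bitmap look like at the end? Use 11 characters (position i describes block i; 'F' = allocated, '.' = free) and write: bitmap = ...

create(b): bitmap=F.......... | b=[0]
append(b, 3): bitmap=FFFF....... | b=[0, 1, 2, 3]
unlink(b): bitmap=........... | 
create(a): bitmap=F.......... | a=[0]
create(b): bitmap=FF......... | a=[0] b=[1]
append(a, 3): bitmap=FFFFF...... | a=[0, 2, 3, 4] b=[1]

bitmap = FFFFF......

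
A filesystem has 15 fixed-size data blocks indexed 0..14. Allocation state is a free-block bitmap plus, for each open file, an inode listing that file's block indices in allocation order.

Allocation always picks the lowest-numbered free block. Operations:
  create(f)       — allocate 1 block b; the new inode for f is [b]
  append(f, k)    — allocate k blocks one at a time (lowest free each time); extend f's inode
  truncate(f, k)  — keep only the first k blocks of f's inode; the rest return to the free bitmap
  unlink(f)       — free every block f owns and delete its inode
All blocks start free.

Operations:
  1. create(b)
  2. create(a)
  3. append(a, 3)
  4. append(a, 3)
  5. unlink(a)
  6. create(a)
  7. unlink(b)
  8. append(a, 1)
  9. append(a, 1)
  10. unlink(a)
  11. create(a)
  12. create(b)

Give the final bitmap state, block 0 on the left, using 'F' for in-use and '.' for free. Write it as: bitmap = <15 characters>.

bitmap = FF.............

after create(b) → b:[0]  free=[F..............]
after create(a) → a:[1], b:[0]  free=[FF.............]
after append(a, 3) → a:[1, 2, 3, 4], b:[0]  free=[FFFFF..........]
after append(a, 3) → a:[1, 2, 3, 4, 5, 6, 7], b:[0]  free=[FFFFFFFF.......]
after unlink(a) → b:[0]  free=[F..............]
after create(a) → a:[1], b:[0]  free=[FF.............]
after unlink(b) → a:[1]  free=[.F.............]
after append(a, 1) → a:[1, 0]  free=[FF.............]
after append(a, 1) → a:[1, 0, 2]  free=[FFF............]
after unlink(a) →   free=[...............]
after create(a) → a:[0]  free=[F..............]
after create(b) → a:[0], b:[1]  free=[FF.............]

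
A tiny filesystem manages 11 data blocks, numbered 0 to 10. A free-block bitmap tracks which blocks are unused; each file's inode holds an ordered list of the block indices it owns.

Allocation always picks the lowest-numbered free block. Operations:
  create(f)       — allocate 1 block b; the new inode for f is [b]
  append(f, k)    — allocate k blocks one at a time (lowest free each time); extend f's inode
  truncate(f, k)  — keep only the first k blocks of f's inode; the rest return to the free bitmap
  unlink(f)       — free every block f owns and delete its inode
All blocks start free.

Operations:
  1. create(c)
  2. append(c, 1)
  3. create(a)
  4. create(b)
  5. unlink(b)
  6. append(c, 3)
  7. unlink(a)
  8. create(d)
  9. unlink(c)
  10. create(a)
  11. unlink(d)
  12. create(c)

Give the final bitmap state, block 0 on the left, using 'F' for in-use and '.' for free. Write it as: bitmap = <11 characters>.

bitmap = FF.........

create(c): bitmap=F.......... | c=[0]
append(c, 1): bitmap=FF......... | c=[0, 1]
create(a): bitmap=FFF........ | a=[2] c=[0, 1]
create(b): bitmap=FFFF....... | a=[2] b=[3] c=[0, 1]
unlink(b): bitmap=FFF........ | a=[2] c=[0, 1]
append(c, 3): bitmap=FFFFFF..... | a=[2] c=[0, 1, 3, 4, 5]
unlink(a): bitmap=FF.FFF..... | c=[0, 1, 3, 4, 5]
create(d): bitmap=FFFFFF..... | c=[0, 1, 3, 4, 5] d=[2]
unlink(c): bitmap=..F........ | d=[2]
create(a): bitmap=F.F........ | a=[0] d=[2]
unlink(d): bitmap=F.......... | a=[0]
create(c): bitmap=FF......... | a=[0] c=[1]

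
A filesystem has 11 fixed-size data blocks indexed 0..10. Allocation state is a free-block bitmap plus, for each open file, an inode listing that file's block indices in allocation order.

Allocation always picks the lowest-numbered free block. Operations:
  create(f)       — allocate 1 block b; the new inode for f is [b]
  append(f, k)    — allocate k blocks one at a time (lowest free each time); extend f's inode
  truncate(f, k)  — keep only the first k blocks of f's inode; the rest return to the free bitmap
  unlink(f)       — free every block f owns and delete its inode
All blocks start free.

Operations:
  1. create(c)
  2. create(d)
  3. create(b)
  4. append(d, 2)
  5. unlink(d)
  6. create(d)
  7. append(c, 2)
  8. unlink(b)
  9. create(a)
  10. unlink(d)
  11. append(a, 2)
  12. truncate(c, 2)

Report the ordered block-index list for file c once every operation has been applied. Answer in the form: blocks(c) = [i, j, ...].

blocks(c) = [0, 3]

[1] create(c) — c=0 (map F..........)
[2] create(d) — c=0 d=1 (map FF.........)
[3] create(b) — b=2 c=0 d=1 (map FFF........)
[4] append(d, 2) — b=2 c=0 d=1,3,4 (map FFFFF......)
[5] unlink(d) — b=2 c=0 (map F.F........)
[6] create(d) — b=2 c=0 d=1 (map FFF........)
[7] append(c, 2) — b=2 c=0,3,4 d=1 (map FFFFF......)
[8] unlink(b) — c=0,3,4 d=1 (map FF.FF......)
[9] create(a) — a=2 c=0,3,4 d=1 (map FFFFF......)
[10] unlink(d) — a=2 c=0,3,4 (map F.FFF......)
[11] append(a, 2) — a=2,1,5 c=0,3,4 (map FFFFFF.....)
[12] truncate(c, 2) — a=2,1,5 c=0,3 (map FFFF.F.....)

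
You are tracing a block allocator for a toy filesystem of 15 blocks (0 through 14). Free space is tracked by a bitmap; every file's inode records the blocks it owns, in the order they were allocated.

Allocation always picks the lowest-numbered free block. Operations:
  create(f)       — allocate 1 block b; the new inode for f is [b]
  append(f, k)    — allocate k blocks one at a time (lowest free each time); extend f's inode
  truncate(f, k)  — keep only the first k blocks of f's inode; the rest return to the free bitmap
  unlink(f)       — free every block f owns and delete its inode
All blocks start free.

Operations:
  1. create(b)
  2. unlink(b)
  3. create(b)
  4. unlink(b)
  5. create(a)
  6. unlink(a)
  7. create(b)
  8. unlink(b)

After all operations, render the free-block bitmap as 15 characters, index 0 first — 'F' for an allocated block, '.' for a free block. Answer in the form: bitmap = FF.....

  1. create(b)  ⇒  F..............  {b→[0]}
  2. unlink(b)  ⇒  ...............  {}
  3. create(b)  ⇒  F..............  {b→[0]}
  4. unlink(b)  ⇒  ...............  {}
  5. create(a)  ⇒  F..............  {a→[0]}
  6. unlink(a)  ⇒  ...............  {}
  7. create(b)  ⇒  F..............  {b→[0]}
  8. unlink(b)  ⇒  ...............  {}

bitmap = ...............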